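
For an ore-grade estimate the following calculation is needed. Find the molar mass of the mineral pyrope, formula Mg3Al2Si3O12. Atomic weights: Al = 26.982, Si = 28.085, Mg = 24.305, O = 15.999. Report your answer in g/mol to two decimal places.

403.12 g/mol

Mg: 3 × 24.305 = 72.9150
Al: 2 × 26.982 = 53.9640
Si: 3 × 28.085 = 84.2550
O: 12 × 15.999 = 191.9880
Summing the contributions gives the formula mass.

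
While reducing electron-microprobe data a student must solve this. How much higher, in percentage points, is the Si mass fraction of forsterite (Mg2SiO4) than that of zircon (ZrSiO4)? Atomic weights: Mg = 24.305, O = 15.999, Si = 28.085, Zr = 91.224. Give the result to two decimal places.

4.64 percentage points

First mineral: 28.085 g Si in 140.691 g formula = 19.96 wt% Si.
Second mineral: 28.085 g Si in 183.305 g formula = 15.32 wt% Si.
19.96% − 15.32% gives a difference of 4.64 percentage points.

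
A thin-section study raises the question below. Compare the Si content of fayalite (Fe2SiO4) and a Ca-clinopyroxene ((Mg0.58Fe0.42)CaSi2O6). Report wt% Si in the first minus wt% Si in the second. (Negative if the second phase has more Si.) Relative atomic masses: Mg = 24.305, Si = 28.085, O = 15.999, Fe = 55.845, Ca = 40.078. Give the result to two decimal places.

-10.66 percentage points

Si in Fe2SiO4: molar mass 203.771 g/mol; 1×28.085 = 28.085 g → 13.78 wt%.
Si in (Mg0.58Fe0.42)CaSi2O6: molar mass 229.794 g/mol; 2×28.085 = 56.170 g → 24.44 wt%.
Difference = 13.78 − 24.44 = -10.66 percentage points.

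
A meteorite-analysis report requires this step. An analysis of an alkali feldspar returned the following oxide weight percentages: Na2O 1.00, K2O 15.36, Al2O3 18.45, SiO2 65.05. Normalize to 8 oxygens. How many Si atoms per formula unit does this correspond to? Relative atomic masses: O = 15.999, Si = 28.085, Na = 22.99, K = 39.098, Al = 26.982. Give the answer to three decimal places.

3.000 Si apfu

1.00 wt% Na2O ÷ 61.979 g/mol = 0.01613 mol, giving 0.03226 Na and 0.01613 O.
15.36 wt% K2O ÷ 94.195 g/mol = 0.16307 mol, giving 0.32614 K and 0.16307 O.
18.45 wt% Al2O3 ÷ 101.961 g/mol = 0.18095 mol, giving 0.36190 Al and 0.54285 O.
65.05 wt% SiO2 ÷ 60.083 g/mol = 1.08267 mol, giving 1.08267 Si and 2.16534 O.
Oxygen sums to 2.88739; scaling by 8/2.88739 = 2.77067 puts the formula on 8 O.
Si: 1.08267 × 2.77067 = 3.000 atoms per formula unit.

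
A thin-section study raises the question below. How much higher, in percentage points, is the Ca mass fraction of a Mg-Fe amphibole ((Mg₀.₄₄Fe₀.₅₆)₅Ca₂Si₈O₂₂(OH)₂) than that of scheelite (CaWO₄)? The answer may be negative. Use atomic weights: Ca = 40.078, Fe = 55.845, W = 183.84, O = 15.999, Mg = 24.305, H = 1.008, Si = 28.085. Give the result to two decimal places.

-5.02 percentage points

First mineral: 80.156 g Ca in 900.665 g formula = 8.90 wt% Ca.
Second mineral: 40.078 g Ca in 287.914 g formula = 13.92 wt% Ca.
8.90% − 13.92% gives a difference of -5.02 percentage points.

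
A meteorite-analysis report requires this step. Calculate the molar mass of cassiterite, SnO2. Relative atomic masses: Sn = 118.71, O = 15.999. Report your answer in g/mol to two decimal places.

150.71 g/mol

The formula mass is the sum 1×118.71 + 2×15.999.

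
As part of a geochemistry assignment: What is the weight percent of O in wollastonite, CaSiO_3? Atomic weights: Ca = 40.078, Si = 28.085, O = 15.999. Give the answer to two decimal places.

41.32 wt%

Formula mass = 1×40.078 + 1×28.085 + 3×15.999 = 116.160 g/mol, of which 47.997 g is O.
So O makes up 47.997/116.160 = 0.4132 of the mass, i.e. 41.32%.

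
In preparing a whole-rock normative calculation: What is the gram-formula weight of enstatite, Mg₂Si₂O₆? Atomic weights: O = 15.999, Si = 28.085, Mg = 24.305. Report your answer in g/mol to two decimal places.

M = 2(24.305) + 2(28.085) + 6(15.999)

200.77 g/mol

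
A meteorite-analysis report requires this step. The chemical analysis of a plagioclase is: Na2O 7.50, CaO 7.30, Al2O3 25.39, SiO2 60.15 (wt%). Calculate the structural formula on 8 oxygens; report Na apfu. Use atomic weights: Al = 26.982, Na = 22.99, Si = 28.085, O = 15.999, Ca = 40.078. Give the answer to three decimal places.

0.645 Na apfu

Na2O (M=61.979): mol = 0.12101; Na = 0.24202, O = 0.12101.
CaO (M=56.077): mol = 0.13018; Ca = 0.13018, O = 0.13018.
Al2O3 (M=101.961): mol = 0.24902; Al = 0.49804, O = 0.74706.
SiO2 (M=60.083): mol = 1.00112; Si = 1.00112, O = 2.00224.
ΣO = 3.00049; factor = 8/ΣO = 2.66623.
Na apfu = 0.24202 × 2.66623 = 0.645.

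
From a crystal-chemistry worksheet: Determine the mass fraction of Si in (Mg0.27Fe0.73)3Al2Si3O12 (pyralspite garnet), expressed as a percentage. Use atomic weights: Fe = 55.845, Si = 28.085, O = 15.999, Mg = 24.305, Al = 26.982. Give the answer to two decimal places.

17.84 mass %

Formula mass = 0.81*24.305 + 2.19*55.845 + 2*26.982 + 3*28.085 + 12*15.999 = 472.195 g/mol, of which 84.255 g is Si.
So Si makes up 84.255/472.195 = 0.1784 of the mass, i.e. 17.84%.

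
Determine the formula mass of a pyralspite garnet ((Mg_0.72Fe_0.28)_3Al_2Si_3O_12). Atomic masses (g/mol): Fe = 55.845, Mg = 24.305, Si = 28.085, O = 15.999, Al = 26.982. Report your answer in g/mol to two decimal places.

429.62 g/mol

Mg: 2.16 × 24.305 = 52.4988
Fe: 0.84 × 55.845 = 46.9098
Al: 2 × 26.982 = 53.9640
Si: 3 × 28.085 = 84.2550
O: 12 × 15.999 = 191.9880
Summing the contributions gives the formula mass.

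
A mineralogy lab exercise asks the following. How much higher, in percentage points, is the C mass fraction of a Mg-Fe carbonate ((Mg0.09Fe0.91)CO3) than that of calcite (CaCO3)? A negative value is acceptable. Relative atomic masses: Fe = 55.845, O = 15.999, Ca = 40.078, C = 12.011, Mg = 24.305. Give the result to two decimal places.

M((Mg0.09Fe0.91)CO3) = 113.014 g/mol, so wt% C = 12.011/113.014 × 100 = 10.63%.
M(CaCO3) = 100.086 g/mol, so wt% C = 12.011/100.086 × 100 = 12.00%.
10.63 − 12.00 = -1.37 pp.

-1.37 percentage points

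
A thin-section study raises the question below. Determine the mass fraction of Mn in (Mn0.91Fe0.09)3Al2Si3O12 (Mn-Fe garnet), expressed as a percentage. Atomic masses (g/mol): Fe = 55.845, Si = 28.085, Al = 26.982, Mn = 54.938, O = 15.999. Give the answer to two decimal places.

30.28 mass %

Formula mass = 2.73×54.938 + 0.27×55.845 + 2×26.982 + 3×28.085 + 12×15.999 = 495.266 g/mol, of which 149.981 g is Mn.
So Mn makes up 149.981/495.266 = 0.3028 of the mass, i.e. 30.28%.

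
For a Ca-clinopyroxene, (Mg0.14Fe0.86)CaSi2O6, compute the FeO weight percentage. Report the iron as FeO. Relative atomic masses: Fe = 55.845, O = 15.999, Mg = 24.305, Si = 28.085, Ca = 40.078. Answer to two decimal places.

Formula mass = 243.671 g/mol.
0.86 Fe → 0.8600 mol FeO per formula unit; M(FeO) = 71.844, so FeO mass = 61.786 g.
61.786/243.671 × 100 = 25.36 wt%.

25.36 wt%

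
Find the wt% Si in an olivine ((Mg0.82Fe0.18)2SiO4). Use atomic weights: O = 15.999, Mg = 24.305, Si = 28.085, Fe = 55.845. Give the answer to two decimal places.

M((Mg0.82Fe0.18)2SiO4) = 152.045 g/mol.
Si contributes 1 × 28.085 = 28.085 g per mole.
28.085/152.045 = 0.1847 → 18.47%.

18.47 wt%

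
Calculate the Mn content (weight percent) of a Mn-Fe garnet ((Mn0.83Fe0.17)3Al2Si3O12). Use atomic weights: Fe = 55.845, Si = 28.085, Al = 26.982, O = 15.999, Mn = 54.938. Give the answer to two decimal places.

Formula mass = 2.49*54.938 + 0.51*55.845 + 2*26.982 + 3*28.085 + 12*15.999 = 495.484 g/mol, of which 136.796 g is Mn.
So Mn makes up 136.796/495.484 = 0.2761 of the mass, i.e. 27.61%.

27.61 weight percent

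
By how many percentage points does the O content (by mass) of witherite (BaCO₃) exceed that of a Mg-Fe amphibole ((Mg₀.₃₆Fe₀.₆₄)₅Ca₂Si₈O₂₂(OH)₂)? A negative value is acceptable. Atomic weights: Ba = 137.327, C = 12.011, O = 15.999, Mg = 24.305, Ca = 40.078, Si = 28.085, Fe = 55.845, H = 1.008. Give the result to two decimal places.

O in BaCO₃: molar mass 197.335 g/mol; 3×15.999 = 47.997 g → 24.32 wt%.
O in (Mg₀.₃₆Fe₀.₆₄)₅Ca₂Si₈O₂₂(OH)₂: molar mass 913.281 g/mol; 24×15.999 = 383.976 g → 42.04 wt%.
Difference = 24.32 − 42.04 = -17.72 percentage points.

-17.72 percentage points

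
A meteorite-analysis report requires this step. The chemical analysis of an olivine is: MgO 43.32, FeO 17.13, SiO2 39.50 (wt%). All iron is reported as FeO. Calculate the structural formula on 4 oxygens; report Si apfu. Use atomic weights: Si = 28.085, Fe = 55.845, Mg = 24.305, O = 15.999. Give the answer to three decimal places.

43.32 wt% MgO ÷ 40.304 g/mol = 1.07483 mol, giving 1.07483 Mg and 1.07483 O.
17.13 wt% FeO ÷ 71.844 g/mol = 0.23843 mol, giving 0.23843 Fe and 0.23843 O.
39.50 wt% SiO2 ÷ 60.083 g/mol = 0.65742 mol, giving 0.65742 Si and 1.31484 O.
Oxygen sums to 2.62810; scaling by 4/2.62810 = 1.52201 puts the formula on 4 O.
Si: 0.65742 × 1.52201 = 1.001 atoms per formula unit.

1.001 Si apfu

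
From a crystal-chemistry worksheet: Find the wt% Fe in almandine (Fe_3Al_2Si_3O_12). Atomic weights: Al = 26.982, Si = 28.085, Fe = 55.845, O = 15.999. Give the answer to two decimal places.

33.66 mass %

M(Fe_3Al_2Si_3O_12) = 497.742 g/mol.
Fe contributes 3 × 55.845 = 167.535 g per mole.
167.535/497.742 = 0.3366 → 33.66%.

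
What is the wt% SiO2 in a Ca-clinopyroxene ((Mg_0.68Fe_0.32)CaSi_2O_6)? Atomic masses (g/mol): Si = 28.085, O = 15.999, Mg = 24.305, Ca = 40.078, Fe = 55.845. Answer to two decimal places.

Molar mass of (Mg_0.68Fe_0.32)CaSi_2O_6 = 0.68*24.305 + 0.32*55.845 + 1*40.078 + 2*28.085 + 6*15.999 = 226.640 g/mol.
Each formula unit contains 2 Si, equivalent to 2/1 = 2.0000 mol SiO2.
M(SiO2) = 1×28.085 + 2×15.999 = 60.083 g/mol.
Mass of SiO2 per formula unit = 2.0000 × 60.083 = 120.166 g.
SiO2 wt% = 120.166 / 226.640 × 100 = 53.02%.

53.02 wt%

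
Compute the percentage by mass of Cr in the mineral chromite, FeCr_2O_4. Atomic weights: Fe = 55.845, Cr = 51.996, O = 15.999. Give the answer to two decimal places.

Molar mass of FeCr_2O_4: 1×55.845 + 2×51.996 + 4×15.999 = 223.833 g/mol.
Mass of Cr per formula unit: 2 × 51.996 = 103.992 g.
Weight fraction Cr = 103.992 / 223.833 = 0.4646.

46.46 weight percent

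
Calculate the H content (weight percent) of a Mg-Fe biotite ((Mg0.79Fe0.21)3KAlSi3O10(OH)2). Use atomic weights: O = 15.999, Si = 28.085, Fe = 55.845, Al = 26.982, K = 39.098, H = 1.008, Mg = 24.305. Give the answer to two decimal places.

Molar mass of (Mg0.79Fe0.21)3KAlSi3O10(OH)2: 2.37·24.305 + 0.63·55.845 + 1·39.098 + 1·26.982 + 3·28.085 + 12·15.999 + 2·1.008 = 437.124 g/mol.
Mass of H per formula unit: 2 × 1.008 = 2.016 g.
Weight fraction H = 2.016 / 437.124 = 0.0046.

0.46 weight percent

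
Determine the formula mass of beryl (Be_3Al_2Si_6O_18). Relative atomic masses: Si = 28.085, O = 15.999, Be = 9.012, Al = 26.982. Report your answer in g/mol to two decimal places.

The formula mass is the sum 3×9.012 + 2×26.982 + 6×28.085 + 18×15.999.

537.49 g/mol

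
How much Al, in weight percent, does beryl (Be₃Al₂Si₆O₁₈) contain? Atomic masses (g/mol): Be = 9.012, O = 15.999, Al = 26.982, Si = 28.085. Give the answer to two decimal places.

10.04 weight percent

Formula mass = 3×9.012 + 2×26.982 + 6×28.085 + 18×15.999 = 537.492 g/mol, of which 53.964 g is Al.
So Al makes up 53.964/537.492 = 0.1004 of the mass, i.e. 10.04%.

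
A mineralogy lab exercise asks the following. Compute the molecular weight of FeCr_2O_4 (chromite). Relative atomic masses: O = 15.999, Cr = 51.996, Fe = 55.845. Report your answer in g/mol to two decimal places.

223.83 g/mol

M = 1·55.845 + 2·51.996 + 4·15.999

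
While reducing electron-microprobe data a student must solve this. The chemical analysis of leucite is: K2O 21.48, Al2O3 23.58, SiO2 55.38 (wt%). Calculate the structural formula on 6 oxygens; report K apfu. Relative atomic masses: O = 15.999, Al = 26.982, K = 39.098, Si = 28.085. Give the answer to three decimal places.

0.990 K apfu

K2O (M=94.195): mol = 0.22804; K = 0.45608, O = 0.22804.
Al2O3 (M=101.961): mol = 0.23126; Al = 0.46252, O = 0.69378.
SiO2 (M=60.083): mol = 0.92172; Si = 0.92172, O = 1.84344.
ΣO = 2.76526; factor = 6/ΣO = 2.16978.
K apfu = 0.45608 × 2.16978 = 0.990.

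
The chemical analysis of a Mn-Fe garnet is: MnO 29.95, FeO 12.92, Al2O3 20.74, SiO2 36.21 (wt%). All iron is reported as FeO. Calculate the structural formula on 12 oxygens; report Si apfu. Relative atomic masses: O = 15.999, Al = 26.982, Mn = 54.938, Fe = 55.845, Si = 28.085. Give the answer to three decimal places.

29.95 wt% MnO ÷ 70.937 g/mol = 0.42221 mol, giving 0.42221 Mn and 0.42221 O.
12.92 wt% FeO ÷ 71.844 g/mol = 0.17983 mol, giving 0.17983 Fe and 0.17983 O.
20.74 wt% Al2O3 ÷ 101.961 g/mol = 0.20341 mol, giving 0.40682 Al and 0.61023 O.
36.21 wt% SiO2 ÷ 60.083 g/mol = 0.60267 mol, giving 0.60267 Si and 1.20534 O.
Oxygen sums to 2.41761; scaling by 12/2.41761 = 4.96358 puts the formula on 12 O.
Si: 0.60267 × 4.96358 = 2.991 atoms per formula unit.

2.991 Si apfu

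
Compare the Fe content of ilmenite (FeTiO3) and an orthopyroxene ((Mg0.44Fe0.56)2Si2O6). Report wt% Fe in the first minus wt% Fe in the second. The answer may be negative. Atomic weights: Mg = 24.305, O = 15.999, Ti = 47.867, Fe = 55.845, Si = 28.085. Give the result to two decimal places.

M(FeTiO3) = 151.709 g/mol, so wt% Fe = 55.845/151.709 × 100 = 36.81%.
M((Mg0.44Fe0.56)2Si2O6) = 236.099 g/mol, so wt% Fe = 62.546/236.099 × 100 = 26.49%.
36.81 − 26.49 = 10.32 pp.

10.32 percentage points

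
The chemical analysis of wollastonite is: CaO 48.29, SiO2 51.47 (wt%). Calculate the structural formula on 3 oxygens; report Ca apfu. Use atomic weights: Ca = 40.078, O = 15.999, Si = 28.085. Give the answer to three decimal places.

1.003 Ca apfu

CaO (M=56.077): mol = 0.86114; Ca = 0.86114, O = 0.86114.
SiO2 (M=60.083): mol = 0.85665; Si = 0.85665, O = 1.71330.
ΣO = 2.57444; factor = 3/ΣO = 1.16530.
Ca apfu = 0.86114 × 1.16530 = 1.003.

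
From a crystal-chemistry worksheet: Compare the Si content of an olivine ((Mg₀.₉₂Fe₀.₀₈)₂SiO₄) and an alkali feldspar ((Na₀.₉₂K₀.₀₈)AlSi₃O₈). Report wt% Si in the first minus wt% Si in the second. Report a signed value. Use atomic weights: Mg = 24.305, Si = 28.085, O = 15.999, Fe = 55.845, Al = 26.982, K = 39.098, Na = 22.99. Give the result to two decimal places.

-12.70 percentage points

M((Mg₀.₉₂Fe₀.₀₈)₂SiO₄) = 145.737 g/mol, so wt% Si = 28.085/145.737 × 100 = 19.27%.
M((Na₀.₉₂K₀.₀₈)AlSi₃O₈) = 263.508 g/mol, so wt% Si = 84.255/263.508 × 100 = 31.97%.
19.27 − 31.97 = -12.70 pp.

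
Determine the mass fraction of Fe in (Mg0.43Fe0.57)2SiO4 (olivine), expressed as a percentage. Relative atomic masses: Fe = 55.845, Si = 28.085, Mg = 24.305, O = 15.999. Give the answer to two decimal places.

36.04 weight percent

M((Mg0.43Fe0.57)2SiO4) = 176.647 g/mol.
Fe contributes 1.14 × 55.845 = 63.663 g per mole.
63.663/176.647 = 0.3604 → 36.04%.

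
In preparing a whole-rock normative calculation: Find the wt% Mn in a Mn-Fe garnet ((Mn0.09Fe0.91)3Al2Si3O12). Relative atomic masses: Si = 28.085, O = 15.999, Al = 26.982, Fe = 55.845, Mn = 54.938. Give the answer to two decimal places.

Molar mass of (Mn0.09Fe0.91)3Al2Si3O12: 0.27×54.938 + 2.73×55.845 + 2×26.982 + 3×28.085 + 12×15.999 = 497.497 g/mol.
Mass of Mn per formula unit: 0.27 × 54.938 = 14.833 g.
Weight fraction Mn = 14.833 / 497.497 = 0.0298.

2.98 mass %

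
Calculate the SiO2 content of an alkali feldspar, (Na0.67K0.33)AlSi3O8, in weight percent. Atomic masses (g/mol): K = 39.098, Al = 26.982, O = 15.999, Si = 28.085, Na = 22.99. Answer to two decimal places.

Molar mass of (Na0.67K0.33)AlSi3O8 = 0.67·22.99 + 0.33·39.098 + 1·26.982 + 3·28.085 + 8·15.999 = 267.535 g/mol.
Each formula unit contains 3 Si, equivalent to 3/1 = 3.0000 mol SiO2.
M(SiO2) = 1×28.085 + 2×15.999 = 60.083 g/mol.
Mass of SiO2 per formula unit = 3.0000 × 60.083 = 180.249 g.
SiO2 wt% = 180.249 / 267.535 × 100 = 67.37%.

67.37 wt%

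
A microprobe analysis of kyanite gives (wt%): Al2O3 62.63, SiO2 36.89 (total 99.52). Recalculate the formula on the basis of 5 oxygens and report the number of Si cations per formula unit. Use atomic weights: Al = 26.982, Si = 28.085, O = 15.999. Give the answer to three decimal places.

Al2O3: 62.63/101.961 = 0.61425 mol → 1.22850 mol Al, 1.84275 mol O.
SiO2: 36.89/60.083 = 0.61398 mol → 0.61398 mol Si, 1.22796 mol O.
Total oxygen = 3.07071 mol. Normalization factor = 5/3.07071 = 1.62829.
Si per 5 O = 0.61398 × 1.62829 = 1.000.

1.000 Si apfu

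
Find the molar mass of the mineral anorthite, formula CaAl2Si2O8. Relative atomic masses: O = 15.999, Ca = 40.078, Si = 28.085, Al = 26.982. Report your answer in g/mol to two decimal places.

278.20 g/mol

The formula mass is the sum 1×40.078 + 2×26.982 + 2×28.085 + 8×15.999.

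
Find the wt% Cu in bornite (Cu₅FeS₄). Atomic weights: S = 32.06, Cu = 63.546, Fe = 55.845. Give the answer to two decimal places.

Molar mass of Cu₅FeS₄: 5·63.546 + 1·55.845 + 4·32.06 = 501.815 g/mol.
Mass of Cu per formula unit: 5 × 63.546 = 317.730 g.
Weight fraction Cu = 317.730 / 501.815 = 0.6332.

63.32 weight percent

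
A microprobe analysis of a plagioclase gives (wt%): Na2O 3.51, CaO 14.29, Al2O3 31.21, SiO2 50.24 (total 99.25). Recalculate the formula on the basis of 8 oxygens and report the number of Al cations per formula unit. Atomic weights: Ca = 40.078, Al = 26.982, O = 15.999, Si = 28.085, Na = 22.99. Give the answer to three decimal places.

1.688 Al apfu

Na2O: 3.51/61.979 = 0.05663 mol → 0.11326 mol Na, 0.05663 mol O.
CaO: 14.29/56.077 = 0.25483 mol → 0.25483 mol Ca, 0.25483 mol O.
Al2O3: 31.21/101.961 = 0.30610 mol → 0.61220 mol Al, 0.91830 mol O.
SiO2: 50.24/60.083 = 0.83618 mol → 0.83618 mol Si, 1.67236 mol O.
Total oxygen = 2.90212 mol. Normalization factor = 8/2.90212 = 2.75661.
Al per 8 O = 0.61220 × 2.75661 = 1.688.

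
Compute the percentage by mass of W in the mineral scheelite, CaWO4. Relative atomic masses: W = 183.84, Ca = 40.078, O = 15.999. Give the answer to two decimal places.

63.85 mass %

M(CaWO4) = 287.914 g/mol.
W contributes 1 × 183.84 = 183.840 g per mole.
183.840/287.914 = 0.6385 → 63.85%.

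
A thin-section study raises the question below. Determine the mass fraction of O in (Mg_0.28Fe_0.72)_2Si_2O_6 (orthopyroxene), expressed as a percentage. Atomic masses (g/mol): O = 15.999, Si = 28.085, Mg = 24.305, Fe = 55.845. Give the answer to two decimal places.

38.99 wt%

M((Mg_0.28Fe_0.72)_2Si_2O_6) = 246.192 g/mol.
O contributes 6 × 15.999 = 95.994 g per mole.
95.994/246.192 = 0.3899 → 38.99%.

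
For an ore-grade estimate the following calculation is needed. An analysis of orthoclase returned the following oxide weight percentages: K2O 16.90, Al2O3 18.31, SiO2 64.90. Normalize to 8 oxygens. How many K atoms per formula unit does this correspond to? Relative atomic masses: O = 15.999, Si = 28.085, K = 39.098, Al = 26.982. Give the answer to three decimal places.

0.997 K apfu

K2O: 16.90/94.195 = 0.17942 mol → 0.35884 mol K, 0.17942 mol O.
Al2O3: 18.31/101.961 = 0.17958 mol → 0.35916 mol Al, 0.53874 mol O.
SiO2: 64.90/60.083 = 1.08017 mol → 1.08017 mol Si, 2.16034 mol O.
Total oxygen = 2.87850 mol. Normalization factor = 8/2.87850 = 2.77923.
K per 8 O = 0.35884 × 2.77923 = 0.997.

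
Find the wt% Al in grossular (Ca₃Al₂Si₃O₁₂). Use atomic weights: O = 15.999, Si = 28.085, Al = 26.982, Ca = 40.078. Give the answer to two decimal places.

11.98 weight percent

M(Ca₃Al₂Si₃O₁₂) = 450.441 g/mol.
Al contributes 2 × 26.982 = 53.964 g per mole.
53.964/450.441 = 0.1198 → 11.98%.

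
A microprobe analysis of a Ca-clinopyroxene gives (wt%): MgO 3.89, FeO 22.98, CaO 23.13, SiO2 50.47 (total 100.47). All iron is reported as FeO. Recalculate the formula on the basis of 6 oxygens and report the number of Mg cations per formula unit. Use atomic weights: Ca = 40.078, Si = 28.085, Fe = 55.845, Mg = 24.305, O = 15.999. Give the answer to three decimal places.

0.231 Mg apfu

3.89 wt% MgO ÷ 40.304 g/mol = 0.09652 mol, giving 0.09652 Mg and 0.09652 O.
22.98 wt% FeO ÷ 71.844 g/mol = 0.31986 mol, giving 0.31986 Fe and 0.31986 O.
23.13 wt% CaO ÷ 56.077 g/mol = 0.41247 mol, giving 0.41247 Ca and 0.41247 O.
50.47 wt% SiO2 ÷ 60.083 g/mol = 0.84000 mol, giving 0.84000 Si and 1.68000 O.
Oxygen sums to 2.50885; scaling by 6/2.50885 = 2.39153 puts the formula on 6 O.
Mg: 0.09652 × 2.39153 = 0.231 atoms per formula unit.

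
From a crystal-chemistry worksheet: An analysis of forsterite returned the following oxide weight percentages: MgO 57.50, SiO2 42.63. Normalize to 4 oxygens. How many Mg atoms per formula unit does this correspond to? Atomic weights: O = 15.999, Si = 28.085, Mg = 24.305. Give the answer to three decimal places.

2.005 Mg apfu

57.50 wt% MgO ÷ 40.304 g/mol = 1.42666 mol, giving 1.42666 Mg and 1.42666 O.
42.63 wt% SiO2 ÷ 60.083 g/mol = 0.70952 mol, giving 0.70952 Si and 1.41904 O.
Oxygen sums to 2.84570; scaling by 4/2.84570 = 1.40563 puts the formula on 4 O.
Mg: 1.42666 × 1.40563 = 2.005 atoms per formula unit.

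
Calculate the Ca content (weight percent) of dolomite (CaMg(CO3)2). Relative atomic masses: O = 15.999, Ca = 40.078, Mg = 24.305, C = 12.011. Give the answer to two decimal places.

21.73 weight percent

Formula mass = 1*40.078 + 1*24.305 + 2*12.011 + 6*15.999 = 184.399 g/mol, of which 40.078 g is Ca.
So Ca makes up 40.078/184.399 = 0.2173 of the mass, i.e. 21.73%.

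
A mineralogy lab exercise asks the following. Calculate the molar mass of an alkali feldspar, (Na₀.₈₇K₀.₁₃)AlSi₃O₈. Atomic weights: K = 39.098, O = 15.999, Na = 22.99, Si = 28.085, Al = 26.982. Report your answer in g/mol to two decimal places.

Na: 0.87 × 22.99 = 20.0013
K: 0.13 × 39.098 = 5.0827
Al: 1 × 26.982 = 26.9820
Si: 3 × 28.085 = 84.2550
O: 8 × 15.999 = 127.9920
Summing the contributions gives the formula mass.

264.31 g/mol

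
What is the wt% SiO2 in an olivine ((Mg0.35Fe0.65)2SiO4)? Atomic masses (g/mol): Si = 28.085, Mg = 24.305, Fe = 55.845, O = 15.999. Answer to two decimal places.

33.07 wt%

Molar mass of (Mg0.35Fe0.65)2SiO4 = 0.70×24.305 + 1.30×55.845 + 1×28.085 + 4×15.999 = 181.693 g/mol.
Each formula unit contains 1 Si, equivalent to 1/1 = 1.0000 mol SiO2.
M(SiO2) = 1×28.085 + 2×15.999 = 60.083 g/mol.
Mass of SiO2 per formula unit = 1.0000 × 60.083 = 60.083 g.
SiO2 wt% = 60.083 / 181.693 × 100 = 33.07%.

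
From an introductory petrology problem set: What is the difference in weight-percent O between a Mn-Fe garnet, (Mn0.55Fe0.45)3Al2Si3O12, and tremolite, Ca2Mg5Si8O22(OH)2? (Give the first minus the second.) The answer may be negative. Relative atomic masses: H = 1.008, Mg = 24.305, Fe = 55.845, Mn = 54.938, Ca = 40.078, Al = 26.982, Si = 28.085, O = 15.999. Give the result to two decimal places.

-8.58 percentage points

O in (Mn0.55Fe0.45)3Al2Si3O12: molar mass 496.245 g/mol; 12×15.999 = 191.988 g → 38.69 wt%.
O in Ca2Mg5Si8O22(OH)2: molar mass 812.353 g/mol; 24×15.999 = 383.976 g → 47.27 wt%.
Difference = 38.69 − 47.27 = -8.58 percentage points.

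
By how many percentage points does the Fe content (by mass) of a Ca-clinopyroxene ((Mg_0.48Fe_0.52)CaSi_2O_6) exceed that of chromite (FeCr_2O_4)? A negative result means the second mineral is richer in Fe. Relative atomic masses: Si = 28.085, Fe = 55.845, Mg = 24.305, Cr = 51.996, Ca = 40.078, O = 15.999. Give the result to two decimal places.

-12.48 percentage points

M((Mg_0.48Fe_0.52)CaSi_2O_6) = 232.948 g/mol, so wt% Fe = 29.039/232.948 × 100 = 12.47%.
M(FeCr_2O_4) = 223.833 g/mol, so wt% Fe = 55.845/223.833 × 100 = 24.95%.
12.47 − 24.95 = -12.48 pp.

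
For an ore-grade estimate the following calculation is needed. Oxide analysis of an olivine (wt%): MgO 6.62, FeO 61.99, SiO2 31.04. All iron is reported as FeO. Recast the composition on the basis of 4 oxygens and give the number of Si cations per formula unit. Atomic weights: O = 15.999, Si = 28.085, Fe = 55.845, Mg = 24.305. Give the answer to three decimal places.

6.62 wt% MgO ÷ 40.304 g/mol = 0.16425 mol, giving 0.16425 Mg and 0.16425 O.
61.99 wt% FeO ÷ 71.844 g/mol = 0.86284 mol, giving 0.86284 Fe and 0.86284 O.
31.04 wt% SiO2 ÷ 60.083 g/mol = 0.51662 mol, giving 0.51662 Si and 1.03324 O.
Oxygen sums to 2.06033; scaling by 4/2.06033 = 1.94144 puts the formula on 4 O.
Si: 0.51662 × 1.94144 = 1.003 atoms per formula unit.

1.003 Si apfu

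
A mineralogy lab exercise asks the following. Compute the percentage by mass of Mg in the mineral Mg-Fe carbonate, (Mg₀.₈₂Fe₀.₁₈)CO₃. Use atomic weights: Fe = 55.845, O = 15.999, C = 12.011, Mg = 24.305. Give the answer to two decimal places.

22.15 weight percent

Molar mass of (Mg₀.₈₂Fe₀.₁₈)CO₃: 0.82·24.305 + 0.18·55.845 + 1·12.011 + 3·15.999 = 89.990 g/mol.
Mass of Mg per formula unit: 0.82 × 24.305 = 19.930 g.
Weight fraction Mg = 19.930 / 89.990 = 0.2215.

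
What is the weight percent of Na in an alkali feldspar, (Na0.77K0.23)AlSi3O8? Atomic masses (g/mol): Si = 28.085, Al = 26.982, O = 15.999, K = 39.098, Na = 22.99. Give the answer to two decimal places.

6.66 weight percent

Formula mass = 0.77*22.99 + 0.23*39.098 + 1*26.982 + 3*28.085 + 8*15.999 = 265.924 g/mol, of which 17.702 g is Na.
So Na makes up 17.702/265.924 = 0.0666 of the mass, i.e. 6.66%.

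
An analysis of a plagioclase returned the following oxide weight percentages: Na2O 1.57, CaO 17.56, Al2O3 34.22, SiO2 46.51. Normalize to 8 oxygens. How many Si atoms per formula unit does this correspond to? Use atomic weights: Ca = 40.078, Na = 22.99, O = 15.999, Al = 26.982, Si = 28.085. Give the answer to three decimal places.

Na2O: 1.57/61.979 = 0.02533 mol → 0.05066 mol Na, 0.02533 mol O.
CaO: 17.56/56.077 = 0.31314 mol → 0.31314 mol Ca, 0.31314 mol O.
Al2O3: 34.22/101.961 = 0.33562 mol → 0.67124 mol Al, 1.00686 mol O.
SiO2: 46.51/60.083 = 0.77410 mol → 0.77410 mol Si, 1.54820 mol O.
Total oxygen = 2.89353 mol. Normalization factor = 8/2.89353 = 2.76479.
Si per 8 O = 0.77410 × 2.76479 = 2.140.

2.140 Si apfu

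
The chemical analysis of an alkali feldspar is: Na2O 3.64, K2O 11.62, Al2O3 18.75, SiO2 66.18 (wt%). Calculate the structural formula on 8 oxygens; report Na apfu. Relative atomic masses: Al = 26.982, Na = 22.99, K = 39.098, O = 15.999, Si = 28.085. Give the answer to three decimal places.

0.320 Na apfu

Na2O: 3.64/61.979 = 0.05873 mol → 0.11746 mol Na, 0.05873 mol O.
K2O: 11.62/94.195 = 0.12336 mol → 0.24672 mol K, 0.12336 mol O.
Al2O3: 18.75/101.961 = 0.18389 mol → 0.36778 mol Al, 0.55167 mol O.
SiO2: 66.18/60.083 = 1.10148 mol → 1.10148 mol Si, 2.20296 mol O.
Total oxygen = 2.93672 mol. Normalization factor = 8/2.93672 = 2.72413.
Na per 8 O = 0.11746 × 2.72413 = 0.320.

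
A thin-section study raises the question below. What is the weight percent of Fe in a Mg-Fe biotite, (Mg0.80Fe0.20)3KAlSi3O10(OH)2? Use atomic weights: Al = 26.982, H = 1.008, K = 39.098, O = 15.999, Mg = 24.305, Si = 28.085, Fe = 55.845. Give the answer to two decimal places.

7.68 wt%

M((Mg0.80Fe0.20)3KAlSi3O10(OH)2) = 436.178 g/mol.
Fe contributes 0.60 × 55.845 = 33.507 g per mole.
33.507/436.178 = 0.0768 → 7.68%.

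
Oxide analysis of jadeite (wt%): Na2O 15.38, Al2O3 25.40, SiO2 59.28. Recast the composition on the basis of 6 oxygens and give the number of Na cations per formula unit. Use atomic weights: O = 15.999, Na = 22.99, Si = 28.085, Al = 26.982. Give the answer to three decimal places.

Na2O: 15.38/61.979 = 0.24815 mol → 0.49630 mol Na, 0.24815 mol O.
Al2O3: 25.40/101.961 = 0.24911 mol → 0.49822 mol Al, 0.74733 mol O.
SiO2: 59.28/60.083 = 0.98664 mol → 0.98664 mol Si, 1.97328 mol O.
Total oxygen = 2.96876 mol. Normalization factor = 6/2.96876 = 2.02105.
Na per 6 O = 0.49630 × 2.02105 = 1.003.

1.003 Na apfu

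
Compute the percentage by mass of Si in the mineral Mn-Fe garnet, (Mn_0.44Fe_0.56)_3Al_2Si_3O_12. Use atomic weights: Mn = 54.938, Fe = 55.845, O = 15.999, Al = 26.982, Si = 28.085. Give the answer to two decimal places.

16.97 mass %

M((Mn_0.44Fe_0.56)_3Al_2Si_3O_12) = 496.545 g/mol.
Si contributes 3 × 28.085 = 84.255 g per mole.
84.255/496.545 = 0.1697 → 16.97%.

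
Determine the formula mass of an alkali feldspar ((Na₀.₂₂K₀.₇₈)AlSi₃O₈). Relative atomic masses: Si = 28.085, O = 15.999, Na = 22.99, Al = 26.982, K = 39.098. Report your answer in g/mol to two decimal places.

Na: 0.22 × 22.99 = 5.0578
K: 0.78 × 39.098 = 30.4964
Al: 1 × 26.982 = 26.9820
Si: 3 × 28.085 = 84.2550
O: 8 × 15.999 = 127.9920
Summing the contributions gives the formula mass.

274.78 g/mol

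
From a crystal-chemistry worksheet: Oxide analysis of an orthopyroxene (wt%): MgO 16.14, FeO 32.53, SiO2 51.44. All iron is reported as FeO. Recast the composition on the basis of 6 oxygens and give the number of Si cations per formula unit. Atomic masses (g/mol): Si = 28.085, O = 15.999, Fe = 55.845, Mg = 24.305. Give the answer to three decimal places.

MgO: 16.14/40.304 = 0.40046 mol → 0.40046 mol Mg, 0.40046 mol O.
FeO: 32.53/71.844 = 0.45279 mol → 0.45279 mol Fe, 0.45279 mol O.
SiO2: 51.44/60.083 = 0.85615 mol → 0.85615 mol Si, 1.71230 mol O.
Total oxygen = 2.56555 mol. Normalization factor = 6/2.56555 = 2.33868.
Si per 6 O = 0.85615 × 2.33868 = 2.002.

2.002 Si apfu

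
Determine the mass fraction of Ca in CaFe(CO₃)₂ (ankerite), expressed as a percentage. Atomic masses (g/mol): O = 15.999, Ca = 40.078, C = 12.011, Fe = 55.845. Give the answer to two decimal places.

18.56 mass %

Molar mass of CaFe(CO₃)₂: 1*40.078 + 1*55.845 + 2*12.011 + 6*15.999 = 215.939 g/mol.
Mass of Ca per formula unit: 1 × 40.078 = 40.078 g.
Weight fraction Ca = 40.078 / 215.939 = 0.1856.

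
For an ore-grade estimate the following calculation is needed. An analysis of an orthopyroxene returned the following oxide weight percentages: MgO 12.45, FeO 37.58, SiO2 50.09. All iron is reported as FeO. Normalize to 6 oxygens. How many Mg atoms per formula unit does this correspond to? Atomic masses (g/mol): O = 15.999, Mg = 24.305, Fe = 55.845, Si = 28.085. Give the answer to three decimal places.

MgO (M=40.304): mol = 0.30890; Mg = 0.30890, O = 0.30890.
FeO (M=71.844): mol = 0.52308; Fe = 0.52308, O = 0.52308.
SiO2 (M=60.083): mol = 0.83368; Si = 0.83368, O = 1.66736.
ΣO = 2.49934; factor = 6/ΣO = 2.40063.
Mg apfu = 0.30890 × 2.40063 = 0.742.

0.742 Mg apfu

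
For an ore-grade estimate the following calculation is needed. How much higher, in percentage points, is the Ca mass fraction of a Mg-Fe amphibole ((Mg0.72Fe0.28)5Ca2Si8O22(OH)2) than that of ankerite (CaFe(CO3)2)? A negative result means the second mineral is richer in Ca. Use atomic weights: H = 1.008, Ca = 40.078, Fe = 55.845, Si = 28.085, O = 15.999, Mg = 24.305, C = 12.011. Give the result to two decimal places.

First mineral: 80.156 g Ca in 856.509 g formula = 9.36 wt% Ca.
Second mineral: 40.078 g Ca in 215.939 g formula = 18.56 wt% Ca.
9.36% − 18.56% gives a difference of -9.20 percentage points.

-9.20 percentage points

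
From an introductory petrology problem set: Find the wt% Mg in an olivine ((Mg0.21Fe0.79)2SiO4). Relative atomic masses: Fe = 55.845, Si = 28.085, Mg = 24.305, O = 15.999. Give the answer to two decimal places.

M((Mg0.21Fe0.79)2SiO4) = 190.524 g/mol.
Mg contributes 0.42 × 24.305 = 10.208 g per mole.
10.208/190.524 = 0.0536 → 5.36%.

5.36 weight percent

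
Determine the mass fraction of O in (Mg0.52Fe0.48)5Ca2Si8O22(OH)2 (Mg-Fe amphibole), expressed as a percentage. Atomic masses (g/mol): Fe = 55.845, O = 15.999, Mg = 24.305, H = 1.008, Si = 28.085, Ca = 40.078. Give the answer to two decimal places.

43.24 wt%

M((Mg0.52Fe0.48)5Ca2Si8O22(OH)2) = 888.049 g/mol.
O contributes 24 × 15.999 = 383.976 g per mole.
383.976/888.049 = 0.4324 → 43.24%.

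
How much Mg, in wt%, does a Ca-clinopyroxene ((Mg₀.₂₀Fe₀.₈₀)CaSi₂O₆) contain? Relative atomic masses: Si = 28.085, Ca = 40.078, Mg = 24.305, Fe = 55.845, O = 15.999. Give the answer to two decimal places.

Molar mass of (Mg₀.₂₀Fe₀.₈₀)CaSi₂O₆: 0.20·24.305 + 0.80·55.845 + 1·40.078 + 2·28.085 + 6·15.999 = 241.779 g/mol.
Mass of Mg per formula unit: 0.20 × 24.305 = 4.861 g.
Weight fraction Mg = 4.861 / 241.779 = 0.0201.

2.01 wt%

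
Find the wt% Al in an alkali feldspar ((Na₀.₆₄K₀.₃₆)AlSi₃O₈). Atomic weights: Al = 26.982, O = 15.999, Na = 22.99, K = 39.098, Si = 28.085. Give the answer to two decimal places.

10.07 wt%

M((Na₀.₆₄K₀.₃₆)AlSi₃O₈) = 268.018 g/mol.
Al contributes 1 × 26.982 = 26.982 g per mole.
26.982/268.018 = 0.1007 → 10.07%.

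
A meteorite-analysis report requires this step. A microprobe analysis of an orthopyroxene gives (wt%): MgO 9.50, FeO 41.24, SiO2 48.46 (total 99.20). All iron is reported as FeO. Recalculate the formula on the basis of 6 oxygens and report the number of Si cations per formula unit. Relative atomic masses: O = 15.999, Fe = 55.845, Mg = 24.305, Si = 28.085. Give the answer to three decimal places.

9.50 wt% MgO ÷ 40.304 g/mol = 0.23571 mol, giving 0.23571 Mg and 0.23571 O.
41.24 wt% FeO ÷ 71.844 g/mol = 0.57402 mol, giving 0.57402 Fe and 0.57402 O.
48.46 wt% SiO2 ÷ 60.083 g/mol = 0.80655 mol, giving 0.80655 Si and 1.61310 O.
Oxygen sums to 2.42283; scaling by 6/2.42283 = 2.47644 puts the formula on 6 O.
Si: 0.80655 × 2.47644 = 1.997 atoms per formula unit.

1.997 Si apfu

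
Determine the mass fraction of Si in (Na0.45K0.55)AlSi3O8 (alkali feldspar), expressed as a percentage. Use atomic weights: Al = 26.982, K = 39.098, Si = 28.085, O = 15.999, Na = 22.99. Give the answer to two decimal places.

M((Na0.45K0.55)AlSi3O8) = 271.078 g/mol.
Si contributes 3 × 28.085 = 84.255 g per mole.
84.255/271.078 = 0.3108 → 31.08%.

31.08 mass %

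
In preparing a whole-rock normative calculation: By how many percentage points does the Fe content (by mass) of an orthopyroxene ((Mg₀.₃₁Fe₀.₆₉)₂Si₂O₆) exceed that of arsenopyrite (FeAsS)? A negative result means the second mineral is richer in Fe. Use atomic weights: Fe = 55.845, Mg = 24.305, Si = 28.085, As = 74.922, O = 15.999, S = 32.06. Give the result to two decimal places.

-2.75 percentage points

First mineral: 77.066 g Fe in 244.299 g formula = 31.55 wt% Fe.
Second mineral: 55.845 g Fe in 162.827 g formula = 34.30 wt% Fe.
31.55% − 34.30% gives a difference of -2.75 percentage points.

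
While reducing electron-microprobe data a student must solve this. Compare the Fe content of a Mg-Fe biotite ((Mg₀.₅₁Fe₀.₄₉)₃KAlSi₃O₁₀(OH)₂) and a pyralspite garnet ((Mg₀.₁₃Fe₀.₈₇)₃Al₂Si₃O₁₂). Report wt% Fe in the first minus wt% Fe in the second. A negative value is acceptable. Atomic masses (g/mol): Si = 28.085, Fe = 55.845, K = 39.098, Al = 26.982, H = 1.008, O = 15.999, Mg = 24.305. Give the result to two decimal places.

First mineral: 82.092 g Fe in 463.618 g formula = 17.71 wt% Fe.
Second mineral: 145.755 g Fe in 485.441 g formula = 30.03 wt% Fe.
17.71% − 30.03% gives a difference of -12.32 percentage points.

-12.32 percentage points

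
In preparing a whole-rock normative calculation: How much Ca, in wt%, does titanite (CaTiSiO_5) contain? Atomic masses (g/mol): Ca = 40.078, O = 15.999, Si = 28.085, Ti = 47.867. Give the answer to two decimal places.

20.45 wt%

Formula mass = 1·40.078 + 1·47.867 + 1·28.085 + 5·15.999 = 196.025 g/mol, of which 40.078 g is Ca.
So Ca makes up 40.078/196.025 = 0.2045 of the mass, i.e. 20.45%.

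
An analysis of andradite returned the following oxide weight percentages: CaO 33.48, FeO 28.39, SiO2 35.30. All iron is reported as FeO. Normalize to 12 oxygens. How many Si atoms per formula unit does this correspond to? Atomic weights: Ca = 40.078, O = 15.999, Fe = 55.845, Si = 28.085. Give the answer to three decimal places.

3.253 Si apfu

33.48 wt% CaO ÷ 56.077 g/mol = 0.59704 mol, giving 0.59704 Ca and 0.59704 O.
28.39 wt% FeO ÷ 71.844 g/mol = 0.39516 mol, giving 0.39516 Fe and 0.39516 O.
35.30 wt% SiO2 ÷ 60.083 g/mol = 0.58752 mol, giving 0.58752 Si and 1.17504 O.
Oxygen sums to 2.16724; scaling by 12/2.16724 = 5.53700 puts the formula on 12 O.
Si: 0.58752 × 5.53700 = 3.253 atoms per formula unit.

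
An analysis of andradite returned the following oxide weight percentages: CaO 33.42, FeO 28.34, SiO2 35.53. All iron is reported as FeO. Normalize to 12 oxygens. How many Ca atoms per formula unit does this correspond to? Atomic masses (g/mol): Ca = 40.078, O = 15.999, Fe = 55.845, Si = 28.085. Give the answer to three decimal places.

3.291 Ca apfu

CaO (M=56.077): mol = 0.59597; Ca = 0.59597, O = 0.59597.
FeO (M=71.844): mol = 0.39447; Fe = 0.39447, O = 0.39447.
SiO2 (M=60.083): mol = 0.59135; Si = 0.59135, O = 1.18270.
ΣO = 2.17314; factor = 12/ΣO = 5.52196.
Ca apfu = 0.59597 × 5.52196 = 3.291.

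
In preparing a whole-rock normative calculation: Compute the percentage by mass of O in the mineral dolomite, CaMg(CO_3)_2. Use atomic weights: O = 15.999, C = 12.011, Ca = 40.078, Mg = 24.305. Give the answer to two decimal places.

52.06 mass %

Formula mass = 1*40.078 + 1*24.305 + 2*12.011 + 6*15.999 = 184.399 g/mol, of which 95.994 g is O.
So O makes up 95.994/184.399 = 0.5206 of the mass, i.e. 52.06%.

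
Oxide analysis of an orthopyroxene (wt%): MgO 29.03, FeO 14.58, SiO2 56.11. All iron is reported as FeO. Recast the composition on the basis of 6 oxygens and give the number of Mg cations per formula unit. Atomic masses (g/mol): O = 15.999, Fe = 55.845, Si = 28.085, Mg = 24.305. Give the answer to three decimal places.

MgO (M=40.304): mol = 0.72028; Mg = 0.72028, O = 0.72028.
FeO (M=71.844): mol = 0.20294; Fe = 0.20294, O = 0.20294.
SiO2 (M=60.083): mol = 0.93387; Si = 0.93387, O = 1.86774.
ΣO = 2.79096; factor = 6/ΣO = 2.14980.
Mg apfu = 0.72028 × 2.14980 = 1.548.

1.548 Mg apfu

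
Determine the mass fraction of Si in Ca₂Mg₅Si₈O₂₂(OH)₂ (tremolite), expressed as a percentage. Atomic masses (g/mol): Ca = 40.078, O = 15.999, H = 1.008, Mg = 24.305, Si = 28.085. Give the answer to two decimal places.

Formula mass = 2·40.078 + 5·24.305 + 8·28.085 + 24·15.999 + 2·1.008 = 812.353 g/mol, of which 224.680 g is Si.
So Si makes up 224.680/812.353 = 0.2766 of the mass, i.e. 27.66%.

27.66 weight percent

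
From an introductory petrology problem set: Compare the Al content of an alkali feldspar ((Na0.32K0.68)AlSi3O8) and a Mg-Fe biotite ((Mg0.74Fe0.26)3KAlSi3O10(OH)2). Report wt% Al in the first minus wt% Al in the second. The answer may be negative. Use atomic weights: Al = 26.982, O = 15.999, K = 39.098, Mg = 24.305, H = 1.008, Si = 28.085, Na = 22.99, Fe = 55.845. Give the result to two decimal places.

M((Na0.32K0.68)AlSi3O8) = 273.172 g/mol, so wt% Al = 26.982/273.172 × 100 = 9.88%.
M((Mg0.74Fe0.26)3KAlSi3O10(OH)2) = 441.855 g/mol, so wt% Al = 26.982/441.855 × 100 = 6.11%.
9.88 − 6.11 = 3.77 pp.

3.77 percentage points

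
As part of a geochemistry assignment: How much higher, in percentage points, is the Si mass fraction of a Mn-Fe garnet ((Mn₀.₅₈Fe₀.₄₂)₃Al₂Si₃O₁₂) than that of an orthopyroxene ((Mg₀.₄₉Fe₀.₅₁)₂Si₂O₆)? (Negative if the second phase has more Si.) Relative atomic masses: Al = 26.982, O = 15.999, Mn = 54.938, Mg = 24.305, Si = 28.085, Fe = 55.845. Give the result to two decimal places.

-7.13 percentage points

Si in (Mn₀.₅₈Fe₀.₄₂)₃Al₂Si₃O₁₂: molar mass 496.164 g/mol; 3×28.085 = 84.255 g → 16.98 wt%.
Si in (Mg₀.₄₉Fe₀.₅₁)₂Si₂O₆: molar mass 232.945 g/mol; 2×28.085 = 56.170 g → 24.11 wt%.
Difference = 16.98 − 24.11 = -7.13 percentage points.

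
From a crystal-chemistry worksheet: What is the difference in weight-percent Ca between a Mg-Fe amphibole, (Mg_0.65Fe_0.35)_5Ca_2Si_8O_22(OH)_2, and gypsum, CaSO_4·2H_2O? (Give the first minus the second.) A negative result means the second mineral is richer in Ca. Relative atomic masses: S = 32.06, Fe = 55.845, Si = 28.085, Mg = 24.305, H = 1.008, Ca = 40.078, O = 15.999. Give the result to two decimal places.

M((Mg_0.65Fe_0.35)_5Ca_2Si_8O_22(OH)_2) = 867.548 g/mol, so wt% Ca = 80.156/867.548 × 100 = 9.24%.
M(CaSO_4·2H_2O) = 172.164 g/mol, so wt% Ca = 40.078/172.164 × 100 = 23.28%.
9.24 − 23.28 = -14.04 pp.

-14.04 percentage points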